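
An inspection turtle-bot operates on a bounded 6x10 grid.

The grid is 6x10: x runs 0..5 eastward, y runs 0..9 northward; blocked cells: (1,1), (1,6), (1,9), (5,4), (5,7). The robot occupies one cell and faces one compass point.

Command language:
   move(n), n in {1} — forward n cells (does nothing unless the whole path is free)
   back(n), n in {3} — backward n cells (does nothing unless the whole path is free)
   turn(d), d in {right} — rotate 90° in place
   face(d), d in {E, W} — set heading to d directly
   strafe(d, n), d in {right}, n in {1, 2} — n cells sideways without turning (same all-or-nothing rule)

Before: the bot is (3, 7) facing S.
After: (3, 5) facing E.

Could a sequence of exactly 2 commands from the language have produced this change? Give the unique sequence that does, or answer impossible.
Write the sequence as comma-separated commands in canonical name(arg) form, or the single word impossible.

face(E), strafe(right, 2)

key: cell and facing (now E) both changed — the 2 commands mix motion and turning
start: (3, 7) facing S
[1] after face(E): (3, 7) facing E
[2] after strafe(right, 2): (3, 5) facing E
no rival 2-sequence matches.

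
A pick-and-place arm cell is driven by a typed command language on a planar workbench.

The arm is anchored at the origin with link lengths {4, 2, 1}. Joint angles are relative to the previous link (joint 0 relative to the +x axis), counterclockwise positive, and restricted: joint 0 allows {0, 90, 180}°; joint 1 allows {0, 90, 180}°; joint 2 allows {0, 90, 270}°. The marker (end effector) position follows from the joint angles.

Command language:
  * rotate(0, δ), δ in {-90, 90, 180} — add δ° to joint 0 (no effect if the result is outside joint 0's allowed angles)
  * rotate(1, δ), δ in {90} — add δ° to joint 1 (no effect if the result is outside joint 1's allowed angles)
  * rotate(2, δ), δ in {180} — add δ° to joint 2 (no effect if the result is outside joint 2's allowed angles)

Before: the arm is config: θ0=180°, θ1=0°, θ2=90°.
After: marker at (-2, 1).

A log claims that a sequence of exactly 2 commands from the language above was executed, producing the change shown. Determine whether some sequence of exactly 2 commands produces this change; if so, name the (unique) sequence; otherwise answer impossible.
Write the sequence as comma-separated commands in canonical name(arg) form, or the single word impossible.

start: config: θ0=180°, θ1=0°, θ2=90°
t=1 rotate(1, 90) ⇒ config: θ0=180°, θ1=90°, θ2=90°
t=2 rotate(1, 90) ⇒ config: θ0=180°, θ1=180°, θ2=90°
uniquely the one of 25 2-step routes that fits.

rotate(1, 90), rotate(1, 90)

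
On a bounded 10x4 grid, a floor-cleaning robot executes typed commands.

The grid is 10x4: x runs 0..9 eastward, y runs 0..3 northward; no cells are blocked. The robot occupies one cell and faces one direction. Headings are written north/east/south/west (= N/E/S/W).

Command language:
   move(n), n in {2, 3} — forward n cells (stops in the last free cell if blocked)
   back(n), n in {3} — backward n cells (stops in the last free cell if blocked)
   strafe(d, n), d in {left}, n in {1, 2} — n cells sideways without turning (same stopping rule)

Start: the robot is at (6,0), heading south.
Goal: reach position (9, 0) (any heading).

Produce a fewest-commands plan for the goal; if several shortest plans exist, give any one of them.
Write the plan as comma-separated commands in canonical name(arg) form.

initial: at (6,0), heading south
[1] after strafe(left, 1): at (7,0), heading south
[2] after strafe(left, 2): at (9,0), heading south
no 1-step plan works, so 2 is optimal.

strafe(left, 1), strafe(left, 2)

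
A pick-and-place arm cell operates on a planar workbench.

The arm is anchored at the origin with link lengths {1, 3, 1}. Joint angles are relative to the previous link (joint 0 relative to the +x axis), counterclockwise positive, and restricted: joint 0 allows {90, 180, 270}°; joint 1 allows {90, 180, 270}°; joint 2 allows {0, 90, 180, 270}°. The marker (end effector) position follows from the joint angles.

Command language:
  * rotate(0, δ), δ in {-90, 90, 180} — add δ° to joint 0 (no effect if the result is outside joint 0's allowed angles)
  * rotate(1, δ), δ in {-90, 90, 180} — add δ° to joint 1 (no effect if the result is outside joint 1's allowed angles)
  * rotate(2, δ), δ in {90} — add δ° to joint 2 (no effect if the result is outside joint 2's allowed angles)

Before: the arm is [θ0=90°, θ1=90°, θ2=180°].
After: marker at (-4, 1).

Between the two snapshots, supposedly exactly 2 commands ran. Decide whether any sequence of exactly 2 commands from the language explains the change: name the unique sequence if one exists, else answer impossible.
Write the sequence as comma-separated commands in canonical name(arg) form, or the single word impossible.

rotate(2, 90), rotate(2, 90)

initial: [θ0=90°, θ1=90°, θ2=180°]
1. rotate(2, 90) → [θ0=90°, θ1=90°, θ2=270°]
2. rotate(2, 90) → [θ0=90°, θ1=90°, θ2=0°]
all 49 alternatives checked — unique.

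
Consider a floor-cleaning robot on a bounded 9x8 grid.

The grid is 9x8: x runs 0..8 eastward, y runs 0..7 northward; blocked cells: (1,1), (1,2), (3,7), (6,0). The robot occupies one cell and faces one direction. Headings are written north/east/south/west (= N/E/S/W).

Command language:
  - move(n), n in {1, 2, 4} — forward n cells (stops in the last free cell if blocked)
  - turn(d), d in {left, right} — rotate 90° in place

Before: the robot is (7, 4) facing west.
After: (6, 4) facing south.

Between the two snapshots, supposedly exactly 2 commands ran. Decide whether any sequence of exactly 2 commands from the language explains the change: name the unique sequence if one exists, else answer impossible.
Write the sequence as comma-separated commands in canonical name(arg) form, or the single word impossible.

key: order matters: swapping move(1) and turn(left) lands elsewhere
t0: (7, 4) facing west
1. move(1) → (6, 4) facing west
2. turn(left) → (6, 4) facing south
no other 2-command option fits: unique.

move(1), turn(left)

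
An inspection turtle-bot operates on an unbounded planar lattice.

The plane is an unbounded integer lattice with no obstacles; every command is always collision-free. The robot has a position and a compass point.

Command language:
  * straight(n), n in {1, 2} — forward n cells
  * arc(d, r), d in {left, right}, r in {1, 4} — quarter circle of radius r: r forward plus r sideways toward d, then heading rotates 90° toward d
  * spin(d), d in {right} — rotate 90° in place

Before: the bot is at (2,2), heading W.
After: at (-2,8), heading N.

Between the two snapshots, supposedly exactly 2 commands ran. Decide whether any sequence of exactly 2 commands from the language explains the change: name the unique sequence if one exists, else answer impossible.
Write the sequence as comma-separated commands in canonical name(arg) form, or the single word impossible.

key: position moved to (-2,8) AND the heading swung to N — translation plus rotation needed
begin: at (2,2), heading W
[1] after arc(right, 4): at (-2,6), heading N
[2] after straight(2): at (-2,8), heading N
no other 2-command option fits: unique.

arc(right, 4), straight(2)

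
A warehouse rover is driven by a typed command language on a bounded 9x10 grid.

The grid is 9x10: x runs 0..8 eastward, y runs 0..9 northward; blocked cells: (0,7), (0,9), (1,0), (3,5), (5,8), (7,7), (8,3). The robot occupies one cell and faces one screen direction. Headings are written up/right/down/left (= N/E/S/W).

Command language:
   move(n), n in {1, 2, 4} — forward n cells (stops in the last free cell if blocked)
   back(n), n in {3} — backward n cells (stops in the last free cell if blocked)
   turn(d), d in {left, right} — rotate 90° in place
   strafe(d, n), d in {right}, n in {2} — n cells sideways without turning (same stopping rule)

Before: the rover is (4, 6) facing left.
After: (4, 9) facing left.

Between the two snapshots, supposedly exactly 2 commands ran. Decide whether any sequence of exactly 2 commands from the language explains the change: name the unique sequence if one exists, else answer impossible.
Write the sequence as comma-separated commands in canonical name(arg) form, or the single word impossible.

key: the second strafe(right, 2) runs into the grid edge before its full distance
from: (4, 6) facing left
[1] after strafe(right, 2): (4, 8) facing left
[2] after strafe(right, 2): (4, 9) facing left
no rival 2-sequence matches.

strafe(right, 2), strafe(right, 2)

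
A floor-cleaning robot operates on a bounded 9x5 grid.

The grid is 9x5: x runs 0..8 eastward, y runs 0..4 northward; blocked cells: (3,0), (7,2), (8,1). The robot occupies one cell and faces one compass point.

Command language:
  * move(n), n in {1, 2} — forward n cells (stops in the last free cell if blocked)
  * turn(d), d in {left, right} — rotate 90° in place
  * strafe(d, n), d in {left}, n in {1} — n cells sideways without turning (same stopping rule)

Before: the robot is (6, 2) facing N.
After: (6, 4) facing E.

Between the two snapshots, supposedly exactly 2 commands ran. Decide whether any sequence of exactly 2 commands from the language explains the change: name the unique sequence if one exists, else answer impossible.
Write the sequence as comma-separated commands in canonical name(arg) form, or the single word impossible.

key: running turn(right) before move(2) would end elsewhere — order is forced
from: (6, 2) facing N
t=1 move(2) ⇒ (6, 4) facing N
t=2 turn(right) ⇒ (6, 4) facing E
no other 2-command option fits: unique.

move(2), turn(right)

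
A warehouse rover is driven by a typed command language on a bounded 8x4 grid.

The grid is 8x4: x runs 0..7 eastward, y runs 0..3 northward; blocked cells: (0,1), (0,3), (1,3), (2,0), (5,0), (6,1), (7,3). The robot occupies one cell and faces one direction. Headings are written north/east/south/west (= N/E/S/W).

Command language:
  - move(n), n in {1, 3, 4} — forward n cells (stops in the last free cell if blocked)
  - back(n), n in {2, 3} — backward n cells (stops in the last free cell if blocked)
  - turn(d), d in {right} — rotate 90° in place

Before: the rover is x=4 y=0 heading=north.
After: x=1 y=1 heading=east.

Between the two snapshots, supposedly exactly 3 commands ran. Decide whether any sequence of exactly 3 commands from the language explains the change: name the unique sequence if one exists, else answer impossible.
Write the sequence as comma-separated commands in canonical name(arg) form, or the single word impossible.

key: position moved to (1,1) AND the heading swung to E — translation plus rotation needed
begin: x=4 y=0 heading=north
[1] after move(1): x=4 y=1 heading=north
[2] after turn(right): x=4 y=1 heading=east
[3] after back(3): x=1 y=1 heading=east
uniquely the one of 216 3-step routes that fits.

move(1), turn(right), back(3)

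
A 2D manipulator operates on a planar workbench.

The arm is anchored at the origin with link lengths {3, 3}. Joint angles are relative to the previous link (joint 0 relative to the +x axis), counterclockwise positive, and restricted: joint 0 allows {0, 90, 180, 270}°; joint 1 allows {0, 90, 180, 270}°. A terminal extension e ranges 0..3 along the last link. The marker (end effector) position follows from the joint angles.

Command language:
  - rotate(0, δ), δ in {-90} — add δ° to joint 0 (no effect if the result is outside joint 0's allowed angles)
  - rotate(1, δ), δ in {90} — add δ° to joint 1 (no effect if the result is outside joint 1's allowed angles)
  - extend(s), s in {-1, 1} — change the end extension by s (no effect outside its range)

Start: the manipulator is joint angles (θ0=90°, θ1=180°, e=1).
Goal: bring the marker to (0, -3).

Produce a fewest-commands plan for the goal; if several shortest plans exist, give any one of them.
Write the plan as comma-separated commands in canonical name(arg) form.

extend(1), extend(1)

t0: joint angles (θ0=90°, θ1=180°, e=1)
t=1 extend(1) ⇒ joint angles (θ0=90°, θ1=180°, e=2)
t=2 extend(1) ⇒ joint angles (θ0=90°, θ1=180°, e=3)
minimal: 2 command(s), checked below 2.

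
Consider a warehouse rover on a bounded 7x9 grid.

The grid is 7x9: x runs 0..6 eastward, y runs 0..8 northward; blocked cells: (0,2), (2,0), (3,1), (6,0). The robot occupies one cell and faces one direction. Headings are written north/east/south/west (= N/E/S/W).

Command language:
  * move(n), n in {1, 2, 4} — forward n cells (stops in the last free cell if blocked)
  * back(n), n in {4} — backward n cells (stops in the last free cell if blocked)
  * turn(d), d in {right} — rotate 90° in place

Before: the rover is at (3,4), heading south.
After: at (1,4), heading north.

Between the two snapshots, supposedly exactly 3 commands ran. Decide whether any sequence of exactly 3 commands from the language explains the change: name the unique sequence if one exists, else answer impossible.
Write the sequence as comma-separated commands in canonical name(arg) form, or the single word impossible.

turn(right), move(2), turn(right)

key: position moved to (1,4) AND the heading swung to N — translation plus rotation needed
start: at (3,4), heading south
1. turn(right) → at (3,4), heading west
2. move(2) → at (1,4), heading west
3. turn(right) → at (1,4), heading north
all 125 alternatives checked — unique.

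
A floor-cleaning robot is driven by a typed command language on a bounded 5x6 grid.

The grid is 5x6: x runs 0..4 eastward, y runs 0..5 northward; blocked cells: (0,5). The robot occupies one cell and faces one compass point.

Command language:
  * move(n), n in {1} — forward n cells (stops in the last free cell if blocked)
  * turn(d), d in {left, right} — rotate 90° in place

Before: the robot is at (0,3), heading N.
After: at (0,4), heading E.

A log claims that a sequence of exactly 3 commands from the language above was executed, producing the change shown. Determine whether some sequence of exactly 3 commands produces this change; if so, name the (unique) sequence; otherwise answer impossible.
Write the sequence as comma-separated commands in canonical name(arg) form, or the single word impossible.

key: position moved to (0,4) AND the heading swung to E — translation plus rotation needed
initial: at (0,3), heading N
t=1 move(1) ⇒ at (0,4), heading N
t=2 move(1) ⇒ at (0,4), heading N
t=3 turn(right) ⇒ at (0,4), heading E
all 27 alternatives checked — unique.

move(1), move(1), turn(right)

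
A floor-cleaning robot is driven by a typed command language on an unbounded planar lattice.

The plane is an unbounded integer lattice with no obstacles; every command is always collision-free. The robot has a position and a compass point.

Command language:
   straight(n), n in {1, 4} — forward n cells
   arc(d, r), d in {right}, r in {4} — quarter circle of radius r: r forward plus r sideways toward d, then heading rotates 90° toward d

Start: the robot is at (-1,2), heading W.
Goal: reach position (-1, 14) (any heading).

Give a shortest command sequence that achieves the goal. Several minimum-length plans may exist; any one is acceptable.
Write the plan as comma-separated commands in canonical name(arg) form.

from: at (-1,2), heading W
step 1 (arc(right, 4)): at (-5,6), heading N
step 2 (straight(4)): at (-5,10), heading N
step 3 (arc(right, 4)): at (-1,14), heading E
shorter routes all fall short; 3 is best.

arc(right, 4), straight(4), arc(right, 4)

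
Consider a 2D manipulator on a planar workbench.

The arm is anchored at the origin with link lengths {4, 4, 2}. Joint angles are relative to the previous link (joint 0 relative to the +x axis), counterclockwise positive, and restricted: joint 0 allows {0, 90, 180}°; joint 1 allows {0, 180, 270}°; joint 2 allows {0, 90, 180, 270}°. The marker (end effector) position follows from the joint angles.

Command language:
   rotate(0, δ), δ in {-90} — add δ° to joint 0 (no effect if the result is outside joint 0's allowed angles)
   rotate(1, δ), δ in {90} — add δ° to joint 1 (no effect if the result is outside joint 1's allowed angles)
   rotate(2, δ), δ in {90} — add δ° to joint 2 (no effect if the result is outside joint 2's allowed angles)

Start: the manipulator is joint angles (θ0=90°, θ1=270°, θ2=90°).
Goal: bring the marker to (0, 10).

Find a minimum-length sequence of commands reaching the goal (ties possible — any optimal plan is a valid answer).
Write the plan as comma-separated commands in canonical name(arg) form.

t0: joint angles (θ0=90°, θ1=270°, θ2=90°)
[1] after rotate(1, 90): joint angles (θ0=90°, θ1=0°, θ2=90°)
[2] after rotate(2, 90): joint angles (θ0=90°, θ1=0°, θ2=180°)
[3] after rotate(2, 90): joint angles (θ0=90°, θ1=0°, θ2=270°)
[4] after rotate(2, 90): joint angles (θ0=90°, θ1=0°, θ2=0°)
no 3-step plan works, so 4 is optimal.

rotate(1, 90), rotate(2, 90), rotate(2, 90), rotate(2, 90)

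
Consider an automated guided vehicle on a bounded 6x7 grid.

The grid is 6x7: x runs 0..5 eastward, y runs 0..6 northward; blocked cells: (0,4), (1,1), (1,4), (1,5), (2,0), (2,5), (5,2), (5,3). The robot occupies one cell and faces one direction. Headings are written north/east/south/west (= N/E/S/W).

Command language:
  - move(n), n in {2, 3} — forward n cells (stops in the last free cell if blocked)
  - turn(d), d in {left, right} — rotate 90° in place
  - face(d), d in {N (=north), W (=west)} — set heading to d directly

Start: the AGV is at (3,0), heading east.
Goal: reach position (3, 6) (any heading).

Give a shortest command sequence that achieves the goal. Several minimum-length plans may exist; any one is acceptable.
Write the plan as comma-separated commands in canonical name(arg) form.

face(N), move(3), move(3)

from: at (3,0), heading east
[1] after face(N): at (3,0), heading north
[2] after move(3): at (3,3), heading north
[3] after move(3): at (3,6), heading north
nothing shorter than 3 reaches the goal.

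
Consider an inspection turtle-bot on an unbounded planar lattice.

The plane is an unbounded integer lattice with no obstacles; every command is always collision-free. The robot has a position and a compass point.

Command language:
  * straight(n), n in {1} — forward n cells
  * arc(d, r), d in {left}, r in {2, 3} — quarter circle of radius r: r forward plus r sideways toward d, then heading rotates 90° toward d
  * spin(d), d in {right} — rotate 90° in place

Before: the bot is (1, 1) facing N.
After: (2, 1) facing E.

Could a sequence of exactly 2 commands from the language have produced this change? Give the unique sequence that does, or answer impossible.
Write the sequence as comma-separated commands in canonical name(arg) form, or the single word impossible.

spin(right), straight(1)

key: running straight(1) before spin(right) would end elsewhere — order is forced
initial: (1, 1) facing N
[1] after spin(right): (1, 1) facing E
[2] after straight(1): (2, 1) facing E
all 16 alternatives checked — unique.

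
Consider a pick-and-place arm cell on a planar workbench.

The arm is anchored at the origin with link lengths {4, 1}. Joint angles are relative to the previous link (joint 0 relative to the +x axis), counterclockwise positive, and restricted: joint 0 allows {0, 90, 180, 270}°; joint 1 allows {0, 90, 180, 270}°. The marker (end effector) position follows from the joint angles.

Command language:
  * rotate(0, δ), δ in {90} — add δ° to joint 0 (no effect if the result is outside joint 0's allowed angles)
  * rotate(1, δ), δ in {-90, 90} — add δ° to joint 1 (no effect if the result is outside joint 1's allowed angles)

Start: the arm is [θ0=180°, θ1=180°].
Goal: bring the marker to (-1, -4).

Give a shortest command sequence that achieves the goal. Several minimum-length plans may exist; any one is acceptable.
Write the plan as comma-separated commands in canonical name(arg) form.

rotate(1, 90), rotate(0, 90)

from: [θ0=180°, θ1=180°]
step 1 (rotate(1, 90)): [θ0=180°, θ1=270°]
step 2 (rotate(0, 90)): [θ0=270°, θ1=270°]
nothing shorter than 2 reaches the goal.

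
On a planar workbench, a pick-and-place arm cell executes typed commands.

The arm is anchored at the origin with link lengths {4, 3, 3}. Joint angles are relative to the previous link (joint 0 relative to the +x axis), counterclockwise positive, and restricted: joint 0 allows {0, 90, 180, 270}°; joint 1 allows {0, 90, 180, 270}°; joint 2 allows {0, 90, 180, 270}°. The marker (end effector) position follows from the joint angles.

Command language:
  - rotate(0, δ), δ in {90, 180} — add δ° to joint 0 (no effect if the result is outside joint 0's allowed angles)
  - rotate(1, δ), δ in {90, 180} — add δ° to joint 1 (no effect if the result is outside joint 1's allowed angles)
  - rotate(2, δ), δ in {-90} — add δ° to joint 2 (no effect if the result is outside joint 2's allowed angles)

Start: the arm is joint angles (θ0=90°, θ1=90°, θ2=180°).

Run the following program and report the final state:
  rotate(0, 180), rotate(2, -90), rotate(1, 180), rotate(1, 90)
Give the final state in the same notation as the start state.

joint angles (θ0=270°, θ1=0°, θ2=90°)

initial: joint angles (θ0=90°, θ1=90°, θ2=180°)
1. rotate(0, 180) → joint angles (θ0=270°, θ1=90°, θ2=180°)
2. rotate(2, -90) → joint angles (θ0=270°, θ1=90°, θ2=90°)
3. rotate(1, 180) → joint angles (θ0=270°, θ1=270°, θ2=90°)
4. rotate(1, 90) → joint angles (θ0=270°, θ1=0°, θ2=90°)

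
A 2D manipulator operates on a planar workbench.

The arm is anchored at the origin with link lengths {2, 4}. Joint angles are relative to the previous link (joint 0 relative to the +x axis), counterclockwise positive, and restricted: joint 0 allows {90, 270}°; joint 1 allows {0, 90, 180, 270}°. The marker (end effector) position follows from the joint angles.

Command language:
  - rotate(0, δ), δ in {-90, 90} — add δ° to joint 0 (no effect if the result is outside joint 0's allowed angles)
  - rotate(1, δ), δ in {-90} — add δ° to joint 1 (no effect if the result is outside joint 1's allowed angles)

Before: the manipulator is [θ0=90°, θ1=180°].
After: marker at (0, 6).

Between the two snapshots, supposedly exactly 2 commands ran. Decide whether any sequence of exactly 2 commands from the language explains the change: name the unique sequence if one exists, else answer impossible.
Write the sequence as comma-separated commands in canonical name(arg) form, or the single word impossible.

begin: [θ0=90°, θ1=180°]
step 1 (rotate(1, -90)): [θ0=90°, θ1=90°]
step 2 (rotate(1, -90)): [θ0=90°, θ1=0°]
no rival 2-sequence matches.

rotate(1, -90), rotate(1, -90)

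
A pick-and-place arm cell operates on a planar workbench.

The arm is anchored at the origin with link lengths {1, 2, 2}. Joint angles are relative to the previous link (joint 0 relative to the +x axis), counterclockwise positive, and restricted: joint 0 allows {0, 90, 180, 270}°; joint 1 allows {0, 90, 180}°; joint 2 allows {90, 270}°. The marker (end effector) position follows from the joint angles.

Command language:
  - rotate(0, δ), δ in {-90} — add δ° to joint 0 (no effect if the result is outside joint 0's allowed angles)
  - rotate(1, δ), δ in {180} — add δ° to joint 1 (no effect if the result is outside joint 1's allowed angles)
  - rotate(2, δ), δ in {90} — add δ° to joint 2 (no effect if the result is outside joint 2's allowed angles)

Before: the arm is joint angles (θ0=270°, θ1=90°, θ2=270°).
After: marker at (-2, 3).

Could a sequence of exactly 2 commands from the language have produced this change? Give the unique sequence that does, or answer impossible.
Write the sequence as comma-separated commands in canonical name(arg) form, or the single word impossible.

rotate(0, -90), rotate(0, -90)

initial: joint angles (θ0=270°, θ1=90°, θ2=270°)
t=1 rotate(0, -90) ⇒ joint angles (θ0=180°, θ1=90°, θ2=270°)
t=2 rotate(0, -90) ⇒ joint angles (θ0=90°, θ1=90°, θ2=270°)
all 9 alternatives checked — unique.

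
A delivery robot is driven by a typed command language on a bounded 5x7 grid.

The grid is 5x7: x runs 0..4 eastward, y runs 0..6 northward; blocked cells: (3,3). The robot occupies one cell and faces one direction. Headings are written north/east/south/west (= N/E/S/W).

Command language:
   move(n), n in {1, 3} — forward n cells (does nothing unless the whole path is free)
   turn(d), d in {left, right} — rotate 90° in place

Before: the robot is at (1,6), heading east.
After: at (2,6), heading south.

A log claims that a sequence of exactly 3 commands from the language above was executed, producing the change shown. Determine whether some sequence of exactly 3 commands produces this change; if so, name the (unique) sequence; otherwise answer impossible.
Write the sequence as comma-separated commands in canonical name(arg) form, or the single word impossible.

move(1), move(3), turn(right)

key: running turn(right) before move(1) would end elsewhere — order is forced
initial: at (1,6), heading east
1. move(1) → at (2,6), heading east
2. move(3) → at (2,6), heading east
3. turn(right) → at (2,6), heading south
no rival 3-sequence matches.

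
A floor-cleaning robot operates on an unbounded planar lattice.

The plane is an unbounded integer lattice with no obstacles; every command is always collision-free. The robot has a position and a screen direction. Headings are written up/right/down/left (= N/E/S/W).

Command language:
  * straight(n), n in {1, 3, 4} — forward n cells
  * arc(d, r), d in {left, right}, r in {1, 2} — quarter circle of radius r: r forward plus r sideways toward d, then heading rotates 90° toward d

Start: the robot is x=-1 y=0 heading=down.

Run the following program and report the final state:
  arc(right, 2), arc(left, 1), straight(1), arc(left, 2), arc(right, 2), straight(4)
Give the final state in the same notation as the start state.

x=0 y=-12 heading=down

start: x=-1 y=0 heading=down
t=1 arc(right, 2) ⇒ x=-3 y=-2 heading=left
t=2 arc(left, 1) ⇒ x=-4 y=-3 heading=down
t=3 straight(1) ⇒ x=-4 y=-4 heading=down
t=4 arc(left, 2) ⇒ x=-2 y=-6 heading=right
t=5 arc(right, 2) ⇒ x=0 y=-8 heading=down
t=6 straight(4) ⇒ x=0 y=-12 heading=down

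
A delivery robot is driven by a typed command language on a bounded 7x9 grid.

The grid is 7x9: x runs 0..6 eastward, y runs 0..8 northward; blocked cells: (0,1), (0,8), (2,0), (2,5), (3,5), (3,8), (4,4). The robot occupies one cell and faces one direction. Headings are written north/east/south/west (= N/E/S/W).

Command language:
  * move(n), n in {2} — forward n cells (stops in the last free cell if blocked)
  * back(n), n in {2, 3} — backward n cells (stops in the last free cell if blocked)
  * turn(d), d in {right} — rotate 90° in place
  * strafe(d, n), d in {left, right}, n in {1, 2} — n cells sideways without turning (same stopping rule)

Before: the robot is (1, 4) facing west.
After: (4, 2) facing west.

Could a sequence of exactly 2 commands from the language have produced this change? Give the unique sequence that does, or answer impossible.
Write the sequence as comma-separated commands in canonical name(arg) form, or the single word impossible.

key: order matters: swapping strafe(left, 2) and back(3) lands elsewhere
from: (1, 4) facing west
1. strafe(left, 2) → (1, 2) facing west
2. back(3) → (4, 2) facing west
all 64 alternatives checked — unique.

strafe(left, 2), back(3)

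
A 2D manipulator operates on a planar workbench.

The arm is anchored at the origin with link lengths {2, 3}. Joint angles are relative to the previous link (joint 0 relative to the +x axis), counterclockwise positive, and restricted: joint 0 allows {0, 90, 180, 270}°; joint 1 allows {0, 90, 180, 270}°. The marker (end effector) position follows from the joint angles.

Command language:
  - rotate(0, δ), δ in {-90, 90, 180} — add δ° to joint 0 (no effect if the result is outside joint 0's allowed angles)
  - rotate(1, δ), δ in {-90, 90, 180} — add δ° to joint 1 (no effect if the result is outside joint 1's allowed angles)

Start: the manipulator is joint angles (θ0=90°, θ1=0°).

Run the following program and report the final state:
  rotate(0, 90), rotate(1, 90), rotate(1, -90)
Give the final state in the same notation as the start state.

joint angles (θ0=180°, θ1=0°)

t0: joint angles (θ0=90°, θ1=0°)
1. rotate(0, 90) → joint angles (θ0=180°, θ1=0°)
2. rotate(1, 90) → joint angles (θ0=180°, θ1=90°)
3. rotate(1, -90) → joint angles (θ0=180°, θ1=0°)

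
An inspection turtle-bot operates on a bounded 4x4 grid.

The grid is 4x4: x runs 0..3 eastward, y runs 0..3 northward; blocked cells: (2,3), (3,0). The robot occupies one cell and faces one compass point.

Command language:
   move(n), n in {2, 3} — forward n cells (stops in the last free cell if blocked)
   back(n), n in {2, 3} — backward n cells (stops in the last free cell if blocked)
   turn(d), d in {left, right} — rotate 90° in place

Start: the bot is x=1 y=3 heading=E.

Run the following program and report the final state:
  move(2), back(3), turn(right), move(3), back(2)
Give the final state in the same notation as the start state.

start: x=1 y=3 heading=E
1. move(2) → x=1 y=3 heading=E
2. back(3) → x=0 y=3 heading=E
3. turn(right) → x=0 y=3 heading=S
4. move(3) → x=0 y=0 heading=S
5. back(2) → x=0 y=2 heading=S

x=0 y=2 heading=S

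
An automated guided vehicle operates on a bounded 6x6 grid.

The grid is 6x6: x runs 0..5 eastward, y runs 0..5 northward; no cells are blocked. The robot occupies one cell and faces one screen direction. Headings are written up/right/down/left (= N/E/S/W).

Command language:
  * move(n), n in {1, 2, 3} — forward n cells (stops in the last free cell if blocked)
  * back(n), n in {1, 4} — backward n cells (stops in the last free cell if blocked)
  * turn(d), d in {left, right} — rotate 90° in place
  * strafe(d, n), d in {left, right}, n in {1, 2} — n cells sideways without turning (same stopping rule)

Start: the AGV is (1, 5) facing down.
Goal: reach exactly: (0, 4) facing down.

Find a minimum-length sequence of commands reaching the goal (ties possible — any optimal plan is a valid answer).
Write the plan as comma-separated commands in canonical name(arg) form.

t0: (1, 5) facing down
1. move(1) → (1, 4) facing down
2. strafe(right, 2) → (0, 4) facing down
no 1-step plan works, so 2 is optimal.

move(1), strafe(right, 2)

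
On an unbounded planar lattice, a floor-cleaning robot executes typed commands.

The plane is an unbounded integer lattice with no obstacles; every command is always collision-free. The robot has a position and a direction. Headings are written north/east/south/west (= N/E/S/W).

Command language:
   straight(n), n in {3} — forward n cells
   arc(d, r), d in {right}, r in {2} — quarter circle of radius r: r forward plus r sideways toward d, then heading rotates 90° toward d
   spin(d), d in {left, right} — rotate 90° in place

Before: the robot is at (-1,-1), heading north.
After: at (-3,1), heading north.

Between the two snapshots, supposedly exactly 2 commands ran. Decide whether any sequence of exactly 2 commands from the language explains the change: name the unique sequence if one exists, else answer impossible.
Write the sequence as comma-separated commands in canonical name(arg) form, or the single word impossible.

spin(left), arc(right, 2)

key: order matters: swapping spin(left) and arc(right, 2) lands elsewhere
t0: at (-1,-1), heading north
t=1 spin(left) ⇒ at (-1,-1), heading west
t=2 arc(right, 2) ⇒ at (-3,1), heading north
all 16 alternatives checked — unique.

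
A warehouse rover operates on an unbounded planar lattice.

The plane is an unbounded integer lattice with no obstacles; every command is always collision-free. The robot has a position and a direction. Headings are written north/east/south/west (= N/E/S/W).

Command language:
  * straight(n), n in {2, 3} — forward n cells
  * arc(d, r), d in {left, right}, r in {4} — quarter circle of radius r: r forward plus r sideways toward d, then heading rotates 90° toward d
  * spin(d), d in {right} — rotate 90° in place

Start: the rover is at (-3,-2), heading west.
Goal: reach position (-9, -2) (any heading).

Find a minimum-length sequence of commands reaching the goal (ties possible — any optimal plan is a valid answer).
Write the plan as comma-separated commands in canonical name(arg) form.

begin: at (-3,-2), heading west
[1] after straight(3): at (-6,-2), heading west
[2] after straight(3): at (-9,-2), heading west
no 1-step plan works, so 2 is optimal.

straight(3), straight(3)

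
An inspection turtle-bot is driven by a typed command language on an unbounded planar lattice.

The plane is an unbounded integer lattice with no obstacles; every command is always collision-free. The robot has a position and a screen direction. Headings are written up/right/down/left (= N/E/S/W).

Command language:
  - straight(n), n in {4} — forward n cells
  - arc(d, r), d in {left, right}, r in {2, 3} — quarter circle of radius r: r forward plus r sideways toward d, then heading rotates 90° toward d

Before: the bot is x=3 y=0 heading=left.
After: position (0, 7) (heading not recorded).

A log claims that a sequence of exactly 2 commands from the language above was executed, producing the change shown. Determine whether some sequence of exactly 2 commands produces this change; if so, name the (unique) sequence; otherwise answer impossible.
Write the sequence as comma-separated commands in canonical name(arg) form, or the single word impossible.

arc(right, 3), straight(4)

key: running straight(4) before arc(right, 3) would end elsewhere — order is forced
begin: x=3 y=0 heading=left
step 1 (arc(right, 3)): x=0 y=3 heading=up
step 2 (straight(4)): x=0 y=7 heading=up
uniquely the one of 25 2-step routes that fits.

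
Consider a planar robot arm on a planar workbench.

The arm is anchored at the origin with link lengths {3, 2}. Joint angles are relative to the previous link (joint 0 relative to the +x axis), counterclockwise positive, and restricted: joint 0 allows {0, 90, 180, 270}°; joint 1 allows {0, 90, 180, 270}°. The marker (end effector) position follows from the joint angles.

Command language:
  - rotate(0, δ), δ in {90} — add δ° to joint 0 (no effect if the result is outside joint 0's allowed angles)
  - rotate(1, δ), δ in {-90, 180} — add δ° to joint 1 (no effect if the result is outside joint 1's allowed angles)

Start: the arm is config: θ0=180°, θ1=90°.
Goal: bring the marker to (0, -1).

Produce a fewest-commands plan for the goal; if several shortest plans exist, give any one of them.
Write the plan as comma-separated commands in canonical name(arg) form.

rotate(1, -90), rotate(1, 180), rotate(0, 90)

initial: config: θ0=180°, θ1=90°
step 1 (rotate(1, -90)): config: θ0=180°, θ1=0°
step 2 (rotate(1, 180)): config: θ0=180°, θ1=180°
step 3 (rotate(0, 90)): config: θ0=270°, θ1=180°
minimal: 3 command(s), checked below 3.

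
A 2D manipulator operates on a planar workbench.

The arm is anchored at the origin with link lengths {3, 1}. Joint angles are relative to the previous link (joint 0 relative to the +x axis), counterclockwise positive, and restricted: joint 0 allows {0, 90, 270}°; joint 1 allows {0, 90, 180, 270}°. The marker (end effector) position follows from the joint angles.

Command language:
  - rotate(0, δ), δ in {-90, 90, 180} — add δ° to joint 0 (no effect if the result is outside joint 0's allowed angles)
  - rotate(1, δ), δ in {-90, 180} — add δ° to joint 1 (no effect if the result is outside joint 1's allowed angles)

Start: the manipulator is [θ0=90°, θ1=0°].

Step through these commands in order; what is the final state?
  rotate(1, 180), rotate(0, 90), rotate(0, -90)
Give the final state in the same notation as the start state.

begin: [θ0=90°, θ1=0°]
t=1 rotate(1, 180) ⇒ [θ0=90°, θ1=180°]
t=2 rotate(0, 90) ⇒ [θ0=90°, θ1=180°]
t=3 rotate(0, -90) ⇒ [θ0=0°, θ1=180°]

[θ0=0°, θ1=180°]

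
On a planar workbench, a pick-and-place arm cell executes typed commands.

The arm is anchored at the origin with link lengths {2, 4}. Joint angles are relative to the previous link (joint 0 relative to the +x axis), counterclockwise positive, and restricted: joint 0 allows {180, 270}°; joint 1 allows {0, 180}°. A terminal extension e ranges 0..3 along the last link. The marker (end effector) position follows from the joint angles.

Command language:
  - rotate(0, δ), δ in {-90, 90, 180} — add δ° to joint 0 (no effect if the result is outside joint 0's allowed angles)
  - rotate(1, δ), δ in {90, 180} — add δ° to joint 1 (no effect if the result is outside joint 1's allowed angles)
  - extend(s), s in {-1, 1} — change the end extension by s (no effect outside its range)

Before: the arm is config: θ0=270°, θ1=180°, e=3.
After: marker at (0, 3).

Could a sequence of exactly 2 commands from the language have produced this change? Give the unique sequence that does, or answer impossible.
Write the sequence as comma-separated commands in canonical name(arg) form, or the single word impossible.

begin: config: θ0=270°, θ1=180°, e=3
t=1 extend(-1) ⇒ config: θ0=270°, θ1=180°, e=2
t=2 extend(-1) ⇒ config: θ0=270°, θ1=180°, e=1
no other 2-command option fits: unique.

extend(-1), extend(-1)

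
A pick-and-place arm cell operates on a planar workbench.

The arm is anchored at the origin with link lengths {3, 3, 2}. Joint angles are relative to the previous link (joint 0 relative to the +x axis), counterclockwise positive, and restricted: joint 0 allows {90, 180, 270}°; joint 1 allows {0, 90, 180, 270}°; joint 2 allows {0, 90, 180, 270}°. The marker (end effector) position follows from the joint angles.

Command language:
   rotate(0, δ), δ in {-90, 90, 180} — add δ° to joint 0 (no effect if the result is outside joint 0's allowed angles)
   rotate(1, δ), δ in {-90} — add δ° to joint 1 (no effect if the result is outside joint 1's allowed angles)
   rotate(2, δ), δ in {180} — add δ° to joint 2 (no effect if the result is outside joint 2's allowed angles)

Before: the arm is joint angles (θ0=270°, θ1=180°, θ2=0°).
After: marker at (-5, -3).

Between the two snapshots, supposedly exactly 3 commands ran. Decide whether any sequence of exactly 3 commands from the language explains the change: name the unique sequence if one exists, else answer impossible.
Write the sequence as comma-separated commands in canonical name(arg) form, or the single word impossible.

rotate(1, -90), rotate(1, -90), rotate(1, -90)

begin: joint angles (θ0=270°, θ1=180°, θ2=0°)
1. rotate(1, -90) → joint angles (θ0=270°, θ1=90°, θ2=0°)
2. rotate(1, -90) → joint angles (θ0=270°, θ1=0°, θ2=0°)
3. rotate(1, -90) → joint angles (θ0=270°, θ1=270°, θ2=0°)
all 125 alternatives checked — unique.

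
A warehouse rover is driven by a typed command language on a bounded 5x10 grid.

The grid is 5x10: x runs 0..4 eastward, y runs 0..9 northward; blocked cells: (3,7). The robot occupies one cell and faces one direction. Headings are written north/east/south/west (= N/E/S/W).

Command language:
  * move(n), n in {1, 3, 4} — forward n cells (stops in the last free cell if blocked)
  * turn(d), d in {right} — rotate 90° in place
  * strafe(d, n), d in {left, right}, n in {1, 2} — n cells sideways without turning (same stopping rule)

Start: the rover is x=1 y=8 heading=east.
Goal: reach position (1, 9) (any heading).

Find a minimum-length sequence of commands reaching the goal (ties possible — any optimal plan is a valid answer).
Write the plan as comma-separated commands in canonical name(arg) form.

strafe(left, 2)

begin: x=1 y=8 heading=east
step 1 (strafe(left, 2)): x=1 y=9 heading=east
nothing shorter than 1 reaches the goal.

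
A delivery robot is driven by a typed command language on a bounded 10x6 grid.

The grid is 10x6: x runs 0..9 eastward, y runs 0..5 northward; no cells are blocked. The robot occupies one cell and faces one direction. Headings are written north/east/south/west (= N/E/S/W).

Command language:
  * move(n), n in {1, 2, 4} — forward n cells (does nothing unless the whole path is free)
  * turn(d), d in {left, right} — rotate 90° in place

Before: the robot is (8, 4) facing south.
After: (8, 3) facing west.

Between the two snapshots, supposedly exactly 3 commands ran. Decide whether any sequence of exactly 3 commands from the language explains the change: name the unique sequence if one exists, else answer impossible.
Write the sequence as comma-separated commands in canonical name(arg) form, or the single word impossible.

move(1), move(4), turn(right)

key: order matters: swapping move(1) and turn(right) lands elsewhere
start: (8, 4) facing south
t=1 move(1) ⇒ (8, 3) facing south
t=2 move(4) ⇒ (8, 3) facing south
t=3 turn(right) ⇒ (8, 3) facing west
uniquely the one of 125 3-step routes that fits.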